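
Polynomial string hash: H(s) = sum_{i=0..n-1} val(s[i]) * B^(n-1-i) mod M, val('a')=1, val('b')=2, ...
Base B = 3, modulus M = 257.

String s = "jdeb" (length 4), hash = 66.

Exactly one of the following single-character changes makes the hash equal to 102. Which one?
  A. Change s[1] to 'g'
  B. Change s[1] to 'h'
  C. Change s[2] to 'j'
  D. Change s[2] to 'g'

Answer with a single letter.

Answer: B

Derivation:
Option A: s[1]='d'->'g', delta=(7-4)*3^2 mod 257 = 27, hash=66+27 mod 257 = 93
Option B: s[1]='d'->'h', delta=(8-4)*3^2 mod 257 = 36, hash=66+36 mod 257 = 102 <-- target
Option C: s[2]='e'->'j', delta=(10-5)*3^1 mod 257 = 15, hash=66+15 mod 257 = 81
Option D: s[2]='e'->'g', delta=(7-5)*3^1 mod 257 = 6, hash=66+6 mod 257 = 72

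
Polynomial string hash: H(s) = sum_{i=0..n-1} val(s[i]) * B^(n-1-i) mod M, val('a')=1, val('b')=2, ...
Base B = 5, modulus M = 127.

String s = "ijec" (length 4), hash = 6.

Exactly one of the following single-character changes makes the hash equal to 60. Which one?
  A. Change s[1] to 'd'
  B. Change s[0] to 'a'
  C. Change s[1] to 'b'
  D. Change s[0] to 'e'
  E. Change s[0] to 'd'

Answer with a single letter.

Option A: s[1]='j'->'d', delta=(4-10)*5^2 mod 127 = 104, hash=6+104 mod 127 = 110
Option B: s[0]='i'->'a', delta=(1-9)*5^3 mod 127 = 16, hash=6+16 mod 127 = 22
Option C: s[1]='j'->'b', delta=(2-10)*5^2 mod 127 = 54, hash=6+54 mod 127 = 60 <-- target
Option D: s[0]='i'->'e', delta=(5-9)*5^3 mod 127 = 8, hash=6+8 mod 127 = 14
Option E: s[0]='i'->'d', delta=(4-9)*5^3 mod 127 = 10, hash=6+10 mod 127 = 16

Answer: C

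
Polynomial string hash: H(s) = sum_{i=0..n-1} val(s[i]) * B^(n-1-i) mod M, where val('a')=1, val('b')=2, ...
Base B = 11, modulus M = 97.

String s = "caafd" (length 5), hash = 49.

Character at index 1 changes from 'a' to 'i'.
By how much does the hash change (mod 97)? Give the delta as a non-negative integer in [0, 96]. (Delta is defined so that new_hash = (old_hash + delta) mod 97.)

Delta formula: (val(new) - val(old)) * B^(n-1-k) mod M
  val('i') - val('a') = 9 - 1 = 8
  B^(n-1-k) = 11^3 mod 97 = 70
  Delta = 8 * 70 mod 97 = 75

Answer: 75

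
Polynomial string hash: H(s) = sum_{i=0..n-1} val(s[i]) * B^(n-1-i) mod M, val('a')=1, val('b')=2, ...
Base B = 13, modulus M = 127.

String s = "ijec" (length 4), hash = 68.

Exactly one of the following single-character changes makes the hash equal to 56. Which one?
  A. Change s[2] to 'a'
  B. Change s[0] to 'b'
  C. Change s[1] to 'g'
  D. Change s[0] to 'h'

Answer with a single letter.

Answer: B

Derivation:
Option A: s[2]='e'->'a', delta=(1-5)*13^1 mod 127 = 75, hash=68+75 mod 127 = 16
Option B: s[0]='i'->'b', delta=(2-9)*13^3 mod 127 = 115, hash=68+115 mod 127 = 56 <-- target
Option C: s[1]='j'->'g', delta=(7-10)*13^2 mod 127 = 1, hash=68+1 mod 127 = 69
Option D: s[0]='i'->'h', delta=(8-9)*13^3 mod 127 = 89, hash=68+89 mod 127 = 30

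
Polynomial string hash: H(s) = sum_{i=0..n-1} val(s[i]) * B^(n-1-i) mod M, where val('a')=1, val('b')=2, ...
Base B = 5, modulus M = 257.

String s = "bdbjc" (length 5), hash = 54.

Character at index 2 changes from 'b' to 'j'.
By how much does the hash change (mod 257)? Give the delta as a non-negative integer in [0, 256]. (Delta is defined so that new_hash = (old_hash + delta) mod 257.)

Delta formula: (val(new) - val(old)) * B^(n-1-k) mod M
  val('j') - val('b') = 10 - 2 = 8
  B^(n-1-k) = 5^2 mod 257 = 25
  Delta = 8 * 25 mod 257 = 200

Answer: 200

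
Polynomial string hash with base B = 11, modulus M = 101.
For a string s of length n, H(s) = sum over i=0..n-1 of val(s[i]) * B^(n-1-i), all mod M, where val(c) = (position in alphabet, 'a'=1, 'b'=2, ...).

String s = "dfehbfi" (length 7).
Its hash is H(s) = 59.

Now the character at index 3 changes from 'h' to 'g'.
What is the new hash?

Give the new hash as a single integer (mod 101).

val('h') = 8, val('g') = 7
Position k = 3, exponent = n-1-k = 3
B^3 mod M = 11^3 mod 101 = 18
Delta = (7 - 8) * 18 mod 101 = 83
New hash = (59 + 83) mod 101 = 41

Answer: 41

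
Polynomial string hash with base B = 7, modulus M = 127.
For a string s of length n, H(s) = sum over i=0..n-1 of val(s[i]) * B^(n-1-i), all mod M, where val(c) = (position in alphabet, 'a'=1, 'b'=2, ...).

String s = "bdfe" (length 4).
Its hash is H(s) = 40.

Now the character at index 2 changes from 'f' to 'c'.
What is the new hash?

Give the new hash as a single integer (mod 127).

Answer: 19

Derivation:
val('f') = 6, val('c') = 3
Position k = 2, exponent = n-1-k = 1
B^1 mod M = 7^1 mod 127 = 7
Delta = (3 - 6) * 7 mod 127 = 106
New hash = (40 + 106) mod 127 = 19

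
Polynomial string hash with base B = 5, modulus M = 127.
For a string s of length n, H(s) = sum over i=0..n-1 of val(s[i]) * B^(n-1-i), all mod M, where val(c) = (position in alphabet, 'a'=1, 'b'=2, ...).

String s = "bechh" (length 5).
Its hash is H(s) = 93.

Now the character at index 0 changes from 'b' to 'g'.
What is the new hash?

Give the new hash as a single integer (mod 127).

val('b') = 2, val('g') = 7
Position k = 0, exponent = n-1-k = 4
B^4 mod M = 5^4 mod 127 = 117
Delta = (7 - 2) * 117 mod 127 = 77
New hash = (93 + 77) mod 127 = 43

Answer: 43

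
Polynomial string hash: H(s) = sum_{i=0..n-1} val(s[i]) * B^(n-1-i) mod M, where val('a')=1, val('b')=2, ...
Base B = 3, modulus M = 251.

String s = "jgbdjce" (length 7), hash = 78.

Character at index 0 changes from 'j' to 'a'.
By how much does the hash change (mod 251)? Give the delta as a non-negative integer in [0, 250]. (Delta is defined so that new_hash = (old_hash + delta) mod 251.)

Delta formula: (val(new) - val(old)) * B^(n-1-k) mod M
  val('a') - val('j') = 1 - 10 = -9
  B^(n-1-k) = 3^6 mod 251 = 227
  Delta = -9 * 227 mod 251 = 216

Answer: 216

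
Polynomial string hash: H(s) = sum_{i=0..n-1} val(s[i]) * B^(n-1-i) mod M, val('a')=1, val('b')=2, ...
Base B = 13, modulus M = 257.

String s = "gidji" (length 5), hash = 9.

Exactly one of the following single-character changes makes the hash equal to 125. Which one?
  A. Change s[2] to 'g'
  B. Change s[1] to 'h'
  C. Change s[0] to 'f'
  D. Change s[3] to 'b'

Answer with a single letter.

Answer: B

Derivation:
Option A: s[2]='d'->'g', delta=(7-4)*13^2 mod 257 = 250, hash=9+250 mod 257 = 2
Option B: s[1]='i'->'h', delta=(8-9)*13^3 mod 257 = 116, hash=9+116 mod 257 = 125 <-- target
Option C: s[0]='g'->'f', delta=(6-7)*13^4 mod 257 = 223, hash=9+223 mod 257 = 232
Option D: s[3]='j'->'b', delta=(2-10)*13^1 mod 257 = 153, hash=9+153 mod 257 = 162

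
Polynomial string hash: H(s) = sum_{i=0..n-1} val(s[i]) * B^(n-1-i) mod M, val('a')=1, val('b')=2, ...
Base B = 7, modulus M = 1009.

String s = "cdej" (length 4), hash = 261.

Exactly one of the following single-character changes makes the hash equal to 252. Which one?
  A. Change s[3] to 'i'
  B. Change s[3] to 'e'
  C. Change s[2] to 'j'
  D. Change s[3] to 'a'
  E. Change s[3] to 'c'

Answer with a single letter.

Option A: s[3]='j'->'i', delta=(9-10)*7^0 mod 1009 = 1008, hash=261+1008 mod 1009 = 260
Option B: s[3]='j'->'e', delta=(5-10)*7^0 mod 1009 = 1004, hash=261+1004 mod 1009 = 256
Option C: s[2]='e'->'j', delta=(10-5)*7^1 mod 1009 = 35, hash=261+35 mod 1009 = 296
Option D: s[3]='j'->'a', delta=(1-10)*7^0 mod 1009 = 1000, hash=261+1000 mod 1009 = 252 <-- target
Option E: s[3]='j'->'c', delta=(3-10)*7^0 mod 1009 = 1002, hash=261+1002 mod 1009 = 254

Answer: D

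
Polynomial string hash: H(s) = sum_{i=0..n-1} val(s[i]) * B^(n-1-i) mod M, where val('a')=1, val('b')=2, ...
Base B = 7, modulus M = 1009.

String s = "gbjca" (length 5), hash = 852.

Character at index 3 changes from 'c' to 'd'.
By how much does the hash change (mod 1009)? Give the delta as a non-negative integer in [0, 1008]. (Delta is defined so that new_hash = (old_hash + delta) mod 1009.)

Delta formula: (val(new) - val(old)) * B^(n-1-k) mod M
  val('d') - val('c') = 4 - 3 = 1
  B^(n-1-k) = 7^1 mod 1009 = 7
  Delta = 1 * 7 mod 1009 = 7

Answer: 7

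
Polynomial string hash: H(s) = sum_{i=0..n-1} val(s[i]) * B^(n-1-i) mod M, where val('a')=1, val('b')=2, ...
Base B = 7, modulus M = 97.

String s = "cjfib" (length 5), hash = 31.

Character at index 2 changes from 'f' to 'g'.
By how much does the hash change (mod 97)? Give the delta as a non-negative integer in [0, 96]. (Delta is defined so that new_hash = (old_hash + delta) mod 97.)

Answer: 49

Derivation:
Delta formula: (val(new) - val(old)) * B^(n-1-k) mod M
  val('g') - val('f') = 7 - 6 = 1
  B^(n-1-k) = 7^2 mod 97 = 49
  Delta = 1 * 49 mod 97 = 49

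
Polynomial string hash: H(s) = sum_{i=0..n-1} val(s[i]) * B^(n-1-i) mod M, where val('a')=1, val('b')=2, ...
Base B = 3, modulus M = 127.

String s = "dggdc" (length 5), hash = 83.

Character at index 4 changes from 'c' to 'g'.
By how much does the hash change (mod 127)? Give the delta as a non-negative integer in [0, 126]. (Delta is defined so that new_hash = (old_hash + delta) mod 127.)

Delta formula: (val(new) - val(old)) * B^(n-1-k) mod M
  val('g') - val('c') = 7 - 3 = 4
  B^(n-1-k) = 3^0 mod 127 = 1
  Delta = 4 * 1 mod 127 = 4

Answer: 4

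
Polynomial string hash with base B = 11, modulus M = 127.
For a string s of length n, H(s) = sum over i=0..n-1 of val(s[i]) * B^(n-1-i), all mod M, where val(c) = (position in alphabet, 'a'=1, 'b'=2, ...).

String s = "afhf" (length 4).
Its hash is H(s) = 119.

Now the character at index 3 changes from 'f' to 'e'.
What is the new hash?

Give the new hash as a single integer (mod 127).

Answer: 118

Derivation:
val('f') = 6, val('e') = 5
Position k = 3, exponent = n-1-k = 0
B^0 mod M = 11^0 mod 127 = 1
Delta = (5 - 6) * 1 mod 127 = 126
New hash = (119 + 126) mod 127 = 118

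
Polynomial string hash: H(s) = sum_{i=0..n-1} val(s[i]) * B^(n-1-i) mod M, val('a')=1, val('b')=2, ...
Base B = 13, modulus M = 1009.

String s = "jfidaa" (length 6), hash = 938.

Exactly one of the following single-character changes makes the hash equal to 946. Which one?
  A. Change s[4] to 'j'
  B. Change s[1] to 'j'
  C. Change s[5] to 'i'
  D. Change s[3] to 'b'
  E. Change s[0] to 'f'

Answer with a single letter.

Answer: C

Derivation:
Option A: s[4]='a'->'j', delta=(10-1)*13^1 mod 1009 = 117, hash=938+117 mod 1009 = 46
Option B: s[1]='f'->'j', delta=(10-6)*13^4 mod 1009 = 227, hash=938+227 mod 1009 = 156
Option C: s[5]='a'->'i', delta=(9-1)*13^0 mod 1009 = 8, hash=938+8 mod 1009 = 946 <-- target
Option D: s[3]='d'->'b', delta=(2-4)*13^2 mod 1009 = 671, hash=938+671 mod 1009 = 600
Option E: s[0]='j'->'f', delta=(6-10)*13^5 mod 1009 = 76, hash=938+76 mod 1009 = 5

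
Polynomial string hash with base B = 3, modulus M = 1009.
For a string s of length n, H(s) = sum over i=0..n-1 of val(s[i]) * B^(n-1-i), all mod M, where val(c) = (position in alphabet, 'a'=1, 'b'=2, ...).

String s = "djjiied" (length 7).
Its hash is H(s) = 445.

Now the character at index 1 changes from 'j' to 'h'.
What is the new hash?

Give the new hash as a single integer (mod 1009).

val('j') = 10, val('h') = 8
Position k = 1, exponent = n-1-k = 5
B^5 mod M = 3^5 mod 1009 = 243
Delta = (8 - 10) * 243 mod 1009 = 523
New hash = (445 + 523) mod 1009 = 968

Answer: 968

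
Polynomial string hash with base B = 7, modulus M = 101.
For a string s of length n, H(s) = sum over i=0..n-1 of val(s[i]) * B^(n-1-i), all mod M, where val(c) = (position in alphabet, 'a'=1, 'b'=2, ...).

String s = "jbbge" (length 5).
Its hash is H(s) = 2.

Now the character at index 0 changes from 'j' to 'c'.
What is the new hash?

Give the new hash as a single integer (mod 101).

val('j') = 10, val('c') = 3
Position k = 0, exponent = n-1-k = 4
B^4 mod M = 7^4 mod 101 = 78
Delta = (3 - 10) * 78 mod 101 = 60
New hash = (2 + 60) mod 101 = 62

Answer: 62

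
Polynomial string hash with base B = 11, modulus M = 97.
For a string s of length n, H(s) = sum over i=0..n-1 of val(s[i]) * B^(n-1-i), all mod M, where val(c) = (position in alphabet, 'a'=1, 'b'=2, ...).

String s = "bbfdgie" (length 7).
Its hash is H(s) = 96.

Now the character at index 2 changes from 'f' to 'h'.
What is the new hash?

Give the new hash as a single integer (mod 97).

val('f') = 6, val('h') = 8
Position k = 2, exponent = n-1-k = 4
B^4 mod M = 11^4 mod 97 = 91
Delta = (8 - 6) * 91 mod 97 = 85
New hash = (96 + 85) mod 97 = 84

Answer: 84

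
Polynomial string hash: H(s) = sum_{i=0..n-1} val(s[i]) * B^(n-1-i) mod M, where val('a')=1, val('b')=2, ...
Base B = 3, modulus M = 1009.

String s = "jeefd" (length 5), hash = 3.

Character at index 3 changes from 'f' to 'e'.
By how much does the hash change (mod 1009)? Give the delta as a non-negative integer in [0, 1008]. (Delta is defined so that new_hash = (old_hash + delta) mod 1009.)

Delta formula: (val(new) - val(old)) * B^(n-1-k) mod M
  val('e') - val('f') = 5 - 6 = -1
  B^(n-1-k) = 3^1 mod 1009 = 3
  Delta = -1 * 3 mod 1009 = 1006

Answer: 1006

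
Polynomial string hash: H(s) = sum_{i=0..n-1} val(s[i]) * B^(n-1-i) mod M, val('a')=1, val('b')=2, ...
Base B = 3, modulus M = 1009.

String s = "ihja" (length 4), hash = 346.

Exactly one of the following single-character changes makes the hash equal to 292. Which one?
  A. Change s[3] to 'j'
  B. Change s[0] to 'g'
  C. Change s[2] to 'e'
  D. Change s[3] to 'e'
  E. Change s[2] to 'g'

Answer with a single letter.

Answer: B

Derivation:
Option A: s[3]='a'->'j', delta=(10-1)*3^0 mod 1009 = 9, hash=346+9 mod 1009 = 355
Option B: s[0]='i'->'g', delta=(7-9)*3^3 mod 1009 = 955, hash=346+955 mod 1009 = 292 <-- target
Option C: s[2]='j'->'e', delta=(5-10)*3^1 mod 1009 = 994, hash=346+994 mod 1009 = 331
Option D: s[3]='a'->'e', delta=(5-1)*3^0 mod 1009 = 4, hash=346+4 mod 1009 = 350
Option E: s[2]='j'->'g', delta=(7-10)*3^1 mod 1009 = 1000, hash=346+1000 mod 1009 = 337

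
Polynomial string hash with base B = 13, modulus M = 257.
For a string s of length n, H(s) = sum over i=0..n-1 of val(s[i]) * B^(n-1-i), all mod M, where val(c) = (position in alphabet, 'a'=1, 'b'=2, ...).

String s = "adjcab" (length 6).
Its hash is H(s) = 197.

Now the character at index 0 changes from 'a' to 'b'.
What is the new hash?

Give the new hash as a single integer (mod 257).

val('a') = 1, val('b') = 2
Position k = 0, exponent = n-1-k = 5
B^5 mod M = 13^5 mod 257 = 185
Delta = (2 - 1) * 185 mod 257 = 185
New hash = (197 + 185) mod 257 = 125

Answer: 125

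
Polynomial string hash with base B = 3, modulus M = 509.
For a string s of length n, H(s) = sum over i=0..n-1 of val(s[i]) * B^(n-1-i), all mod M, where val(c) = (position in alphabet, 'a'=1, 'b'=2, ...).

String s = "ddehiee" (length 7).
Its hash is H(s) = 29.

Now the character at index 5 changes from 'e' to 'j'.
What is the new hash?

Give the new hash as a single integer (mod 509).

val('e') = 5, val('j') = 10
Position k = 5, exponent = n-1-k = 1
B^1 mod M = 3^1 mod 509 = 3
Delta = (10 - 5) * 3 mod 509 = 15
New hash = (29 + 15) mod 509 = 44

Answer: 44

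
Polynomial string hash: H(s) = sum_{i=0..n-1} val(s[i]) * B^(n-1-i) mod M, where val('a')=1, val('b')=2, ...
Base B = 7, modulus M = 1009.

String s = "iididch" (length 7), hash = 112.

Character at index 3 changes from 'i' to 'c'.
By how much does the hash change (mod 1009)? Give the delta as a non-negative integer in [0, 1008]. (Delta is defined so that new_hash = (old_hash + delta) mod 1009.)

Delta formula: (val(new) - val(old)) * B^(n-1-k) mod M
  val('c') - val('i') = 3 - 9 = -6
  B^(n-1-k) = 7^3 mod 1009 = 343
  Delta = -6 * 343 mod 1009 = 969

Answer: 969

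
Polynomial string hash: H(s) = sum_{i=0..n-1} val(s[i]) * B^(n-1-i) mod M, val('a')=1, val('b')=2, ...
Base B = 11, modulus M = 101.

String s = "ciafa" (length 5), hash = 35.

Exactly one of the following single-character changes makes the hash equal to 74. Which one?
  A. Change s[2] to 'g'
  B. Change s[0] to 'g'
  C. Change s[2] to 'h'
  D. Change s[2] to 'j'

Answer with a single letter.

Option A: s[2]='a'->'g', delta=(7-1)*11^2 mod 101 = 19, hash=35+19 mod 101 = 54
Option B: s[0]='c'->'g', delta=(7-3)*11^4 mod 101 = 85, hash=35+85 mod 101 = 19
Option C: s[2]='a'->'h', delta=(8-1)*11^2 mod 101 = 39, hash=35+39 mod 101 = 74 <-- target
Option D: s[2]='a'->'j', delta=(10-1)*11^2 mod 101 = 79, hash=35+79 mod 101 = 13

Answer: C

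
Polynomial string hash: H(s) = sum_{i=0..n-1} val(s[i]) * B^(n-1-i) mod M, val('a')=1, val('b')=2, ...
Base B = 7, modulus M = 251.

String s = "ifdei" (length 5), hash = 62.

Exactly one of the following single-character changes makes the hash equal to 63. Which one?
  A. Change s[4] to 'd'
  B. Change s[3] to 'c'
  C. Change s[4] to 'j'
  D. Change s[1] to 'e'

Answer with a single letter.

Option A: s[4]='i'->'d', delta=(4-9)*7^0 mod 251 = 246, hash=62+246 mod 251 = 57
Option B: s[3]='e'->'c', delta=(3-5)*7^1 mod 251 = 237, hash=62+237 mod 251 = 48
Option C: s[4]='i'->'j', delta=(10-9)*7^0 mod 251 = 1, hash=62+1 mod 251 = 63 <-- target
Option D: s[1]='f'->'e', delta=(5-6)*7^3 mod 251 = 159, hash=62+159 mod 251 = 221

Answer: C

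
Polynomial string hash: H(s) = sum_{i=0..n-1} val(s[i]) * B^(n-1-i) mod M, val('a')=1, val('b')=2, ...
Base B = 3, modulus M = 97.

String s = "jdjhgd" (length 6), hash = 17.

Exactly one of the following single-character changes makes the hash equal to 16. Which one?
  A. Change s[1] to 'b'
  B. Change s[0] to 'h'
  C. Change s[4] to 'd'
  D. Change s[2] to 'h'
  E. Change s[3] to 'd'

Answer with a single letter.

Option A: s[1]='d'->'b', delta=(2-4)*3^4 mod 97 = 32, hash=17+32 mod 97 = 49
Option B: s[0]='j'->'h', delta=(8-10)*3^5 mod 97 = 96, hash=17+96 mod 97 = 16 <-- target
Option C: s[4]='g'->'d', delta=(4-7)*3^1 mod 97 = 88, hash=17+88 mod 97 = 8
Option D: s[2]='j'->'h', delta=(8-10)*3^3 mod 97 = 43, hash=17+43 mod 97 = 60
Option E: s[3]='h'->'d', delta=(4-8)*3^2 mod 97 = 61, hash=17+61 mod 97 = 78

Answer: B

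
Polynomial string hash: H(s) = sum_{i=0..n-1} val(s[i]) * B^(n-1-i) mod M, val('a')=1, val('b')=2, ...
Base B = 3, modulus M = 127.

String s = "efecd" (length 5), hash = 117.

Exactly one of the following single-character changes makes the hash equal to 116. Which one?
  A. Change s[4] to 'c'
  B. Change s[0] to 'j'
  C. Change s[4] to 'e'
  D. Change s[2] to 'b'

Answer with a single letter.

Option A: s[4]='d'->'c', delta=(3-4)*3^0 mod 127 = 126, hash=117+126 mod 127 = 116 <-- target
Option B: s[0]='e'->'j', delta=(10-5)*3^4 mod 127 = 24, hash=117+24 mod 127 = 14
Option C: s[4]='d'->'e', delta=(5-4)*3^0 mod 127 = 1, hash=117+1 mod 127 = 118
Option D: s[2]='e'->'b', delta=(2-5)*3^2 mod 127 = 100, hash=117+100 mod 127 = 90

Answer: A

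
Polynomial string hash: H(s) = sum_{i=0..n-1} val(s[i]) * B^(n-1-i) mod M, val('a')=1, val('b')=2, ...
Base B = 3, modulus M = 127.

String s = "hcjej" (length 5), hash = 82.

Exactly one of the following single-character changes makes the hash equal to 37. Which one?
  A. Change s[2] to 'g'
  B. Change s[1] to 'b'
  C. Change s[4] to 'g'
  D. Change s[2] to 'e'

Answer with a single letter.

Option A: s[2]='j'->'g', delta=(7-10)*3^2 mod 127 = 100, hash=82+100 mod 127 = 55
Option B: s[1]='c'->'b', delta=(2-3)*3^3 mod 127 = 100, hash=82+100 mod 127 = 55
Option C: s[4]='j'->'g', delta=(7-10)*3^0 mod 127 = 124, hash=82+124 mod 127 = 79
Option D: s[2]='j'->'e', delta=(5-10)*3^2 mod 127 = 82, hash=82+82 mod 127 = 37 <-- target

Answer: D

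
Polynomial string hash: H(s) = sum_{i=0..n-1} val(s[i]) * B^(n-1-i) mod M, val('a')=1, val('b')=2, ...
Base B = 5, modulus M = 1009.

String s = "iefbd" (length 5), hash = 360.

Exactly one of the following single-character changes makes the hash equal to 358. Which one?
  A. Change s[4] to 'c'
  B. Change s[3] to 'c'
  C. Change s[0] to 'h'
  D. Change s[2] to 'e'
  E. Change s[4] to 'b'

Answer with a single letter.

Option A: s[4]='d'->'c', delta=(3-4)*5^0 mod 1009 = 1008, hash=360+1008 mod 1009 = 359
Option B: s[3]='b'->'c', delta=(3-2)*5^1 mod 1009 = 5, hash=360+5 mod 1009 = 365
Option C: s[0]='i'->'h', delta=(8-9)*5^4 mod 1009 = 384, hash=360+384 mod 1009 = 744
Option D: s[2]='f'->'e', delta=(5-6)*5^2 mod 1009 = 984, hash=360+984 mod 1009 = 335
Option E: s[4]='d'->'b', delta=(2-4)*5^0 mod 1009 = 1007, hash=360+1007 mod 1009 = 358 <-- target

Answer: E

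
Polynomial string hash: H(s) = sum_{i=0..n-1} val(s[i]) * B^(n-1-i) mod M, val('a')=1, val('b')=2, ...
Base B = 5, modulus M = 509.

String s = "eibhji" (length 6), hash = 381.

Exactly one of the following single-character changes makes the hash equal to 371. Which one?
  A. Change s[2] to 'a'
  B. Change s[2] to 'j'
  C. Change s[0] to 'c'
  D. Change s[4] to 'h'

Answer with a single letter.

Answer: D

Derivation:
Option A: s[2]='b'->'a', delta=(1-2)*5^3 mod 509 = 384, hash=381+384 mod 509 = 256
Option B: s[2]='b'->'j', delta=(10-2)*5^3 mod 509 = 491, hash=381+491 mod 509 = 363
Option C: s[0]='e'->'c', delta=(3-5)*5^5 mod 509 = 367, hash=381+367 mod 509 = 239
Option D: s[4]='j'->'h', delta=(8-10)*5^1 mod 509 = 499, hash=381+499 mod 509 = 371 <-- target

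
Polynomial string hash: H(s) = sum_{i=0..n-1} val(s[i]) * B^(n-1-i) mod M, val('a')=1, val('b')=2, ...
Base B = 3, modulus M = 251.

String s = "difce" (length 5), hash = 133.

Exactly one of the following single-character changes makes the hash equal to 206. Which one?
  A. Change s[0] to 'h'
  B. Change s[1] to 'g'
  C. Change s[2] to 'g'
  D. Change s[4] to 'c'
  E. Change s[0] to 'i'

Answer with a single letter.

Answer: A

Derivation:
Option A: s[0]='d'->'h', delta=(8-4)*3^4 mod 251 = 73, hash=133+73 mod 251 = 206 <-- target
Option B: s[1]='i'->'g', delta=(7-9)*3^3 mod 251 = 197, hash=133+197 mod 251 = 79
Option C: s[2]='f'->'g', delta=(7-6)*3^2 mod 251 = 9, hash=133+9 mod 251 = 142
Option D: s[4]='e'->'c', delta=(3-5)*3^0 mod 251 = 249, hash=133+249 mod 251 = 131
Option E: s[0]='d'->'i', delta=(9-4)*3^4 mod 251 = 154, hash=133+154 mod 251 = 36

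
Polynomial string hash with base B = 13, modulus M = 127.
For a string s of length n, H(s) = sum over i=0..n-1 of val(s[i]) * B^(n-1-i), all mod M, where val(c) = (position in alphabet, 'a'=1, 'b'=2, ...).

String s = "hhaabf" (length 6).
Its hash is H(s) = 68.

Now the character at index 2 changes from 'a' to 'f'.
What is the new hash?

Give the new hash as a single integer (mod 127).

val('a') = 1, val('f') = 6
Position k = 2, exponent = n-1-k = 3
B^3 mod M = 13^3 mod 127 = 38
Delta = (6 - 1) * 38 mod 127 = 63
New hash = (68 + 63) mod 127 = 4

Answer: 4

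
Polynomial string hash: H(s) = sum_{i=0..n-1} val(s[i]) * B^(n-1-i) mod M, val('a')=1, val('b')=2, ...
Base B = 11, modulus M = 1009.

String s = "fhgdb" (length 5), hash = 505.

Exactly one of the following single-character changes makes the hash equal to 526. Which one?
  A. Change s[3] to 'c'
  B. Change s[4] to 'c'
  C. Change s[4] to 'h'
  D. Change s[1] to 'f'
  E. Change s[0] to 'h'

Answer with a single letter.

Option A: s[3]='d'->'c', delta=(3-4)*11^1 mod 1009 = 998, hash=505+998 mod 1009 = 494
Option B: s[4]='b'->'c', delta=(3-2)*11^0 mod 1009 = 1, hash=505+1 mod 1009 = 506
Option C: s[4]='b'->'h', delta=(8-2)*11^0 mod 1009 = 6, hash=505+6 mod 1009 = 511
Option D: s[1]='h'->'f', delta=(6-8)*11^3 mod 1009 = 365, hash=505+365 mod 1009 = 870
Option E: s[0]='f'->'h', delta=(8-6)*11^4 mod 1009 = 21, hash=505+21 mod 1009 = 526 <-- target

Answer: E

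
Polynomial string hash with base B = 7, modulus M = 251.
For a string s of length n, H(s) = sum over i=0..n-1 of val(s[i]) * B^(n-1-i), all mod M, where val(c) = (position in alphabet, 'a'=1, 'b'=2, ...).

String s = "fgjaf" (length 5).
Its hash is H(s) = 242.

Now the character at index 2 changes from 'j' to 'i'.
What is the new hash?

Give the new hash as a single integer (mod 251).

val('j') = 10, val('i') = 9
Position k = 2, exponent = n-1-k = 2
B^2 mod M = 7^2 mod 251 = 49
Delta = (9 - 10) * 49 mod 251 = 202
New hash = (242 + 202) mod 251 = 193

Answer: 193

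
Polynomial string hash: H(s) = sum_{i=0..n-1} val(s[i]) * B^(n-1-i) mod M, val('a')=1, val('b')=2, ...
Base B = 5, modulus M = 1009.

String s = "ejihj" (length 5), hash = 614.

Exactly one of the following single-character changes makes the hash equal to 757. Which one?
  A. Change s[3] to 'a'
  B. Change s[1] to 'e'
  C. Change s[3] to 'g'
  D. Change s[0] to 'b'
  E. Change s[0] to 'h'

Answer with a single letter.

Answer: D

Derivation:
Option A: s[3]='h'->'a', delta=(1-8)*5^1 mod 1009 = 974, hash=614+974 mod 1009 = 579
Option B: s[1]='j'->'e', delta=(5-10)*5^3 mod 1009 = 384, hash=614+384 mod 1009 = 998
Option C: s[3]='h'->'g', delta=(7-8)*5^1 mod 1009 = 1004, hash=614+1004 mod 1009 = 609
Option D: s[0]='e'->'b', delta=(2-5)*5^4 mod 1009 = 143, hash=614+143 mod 1009 = 757 <-- target
Option E: s[0]='e'->'h', delta=(8-5)*5^4 mod 1009 = 866, hash=614+866 mod 1009 = 471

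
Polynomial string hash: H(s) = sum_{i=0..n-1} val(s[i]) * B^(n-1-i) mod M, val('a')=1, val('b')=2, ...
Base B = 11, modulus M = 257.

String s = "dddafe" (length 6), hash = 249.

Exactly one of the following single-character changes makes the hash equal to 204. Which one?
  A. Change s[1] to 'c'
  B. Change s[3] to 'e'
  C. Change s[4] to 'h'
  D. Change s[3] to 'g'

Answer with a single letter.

Answer: D

Derivation:
Option A: s[1]='d'->'c', delta=(3-4)*11^4 mod 257 = 8, hash=249+8 mod 257 = 0
Option B: s[3]='a'->'e', delta=(5-1)*11^2 mod 257 = 227, hash=249+227 mod 257 = 219
Option C: s[4]='f'->'h', delta=(8-6)*11^1 mod 257 = 22, hash=249+22 mod 257 = 14
Option D: s[3]='a'->'g', delta=(7-1)*11^2 mod 257 = 212, hash=249+212 mod 257 = 204 <-- target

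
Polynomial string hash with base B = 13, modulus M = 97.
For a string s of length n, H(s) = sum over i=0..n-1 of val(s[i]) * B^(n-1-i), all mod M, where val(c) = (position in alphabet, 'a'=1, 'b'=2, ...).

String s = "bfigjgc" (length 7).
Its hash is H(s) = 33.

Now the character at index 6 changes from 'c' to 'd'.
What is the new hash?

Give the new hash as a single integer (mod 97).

val('c') = 3, val('d') = 4
Position k = 6, exponent = n-1-k = 0
B^0 mod M = 13^0 mod 97 = 1
Delta = (4 - 3) * 1 mod 97 = 1
New hash = (33 + 1) mod 97 = 34

Answer: 34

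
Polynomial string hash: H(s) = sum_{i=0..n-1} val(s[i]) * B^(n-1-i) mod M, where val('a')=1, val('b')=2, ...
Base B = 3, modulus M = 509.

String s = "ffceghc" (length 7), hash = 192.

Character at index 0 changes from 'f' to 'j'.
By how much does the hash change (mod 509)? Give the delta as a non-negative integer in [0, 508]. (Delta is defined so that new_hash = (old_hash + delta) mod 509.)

Delta formula: (val(new) - val(old)) * B^(n-1-k) mod M
  val('j') - val('f') = 10 - 6 = 4
  B^(n-1-k) = 3^6 mod 509 = 220
  Delta = 4 * 220 mod 509 = 371

Answer: 371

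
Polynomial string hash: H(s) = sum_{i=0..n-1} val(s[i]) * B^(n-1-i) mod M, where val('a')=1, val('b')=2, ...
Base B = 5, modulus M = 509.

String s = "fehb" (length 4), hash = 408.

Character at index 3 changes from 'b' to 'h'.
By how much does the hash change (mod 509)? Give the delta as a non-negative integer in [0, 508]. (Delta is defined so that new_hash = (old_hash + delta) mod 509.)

Delta formula: (val(new) - val(old)) * B^(n-1-k) mod M
  val('h') - val('b') = 8 - 2 = 6
  B^(n-1-k) = 5^0 mod 509 = 1
  Delta = 6 * 1 mod 509 = 6

Answer: 6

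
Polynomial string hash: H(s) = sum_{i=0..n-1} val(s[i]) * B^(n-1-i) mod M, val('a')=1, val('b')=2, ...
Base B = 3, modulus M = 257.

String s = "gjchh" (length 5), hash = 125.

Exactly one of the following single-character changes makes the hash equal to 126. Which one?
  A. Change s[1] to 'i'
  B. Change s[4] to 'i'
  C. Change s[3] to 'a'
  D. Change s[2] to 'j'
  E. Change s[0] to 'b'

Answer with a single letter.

Option A: s[1]='j'->'i', delta=(9-10)*3^3 mod 257 = 230, hash=125+230 mod 257 = 98
Option B: s[4]='h'->'i', delta=(9-8)*3^0 mod 257 = 1, hash=125+1 mod 257 = 126 <-- target
Option C: s[3]='h'->'a', delta=(1-8)*3^1 mod 257 = 236, hash=125+236 mod 257 = 104
Option D: s[2]='c'->'j', delta=(10-3)*3^2 mod 257 = 63, hash=125+63 mod 257 = 188
Option E: s[0]='g'->'b', delta=(2-7)*3^4 mod 257 = 109, hash=125+109 mod 257 = 234

Answer: B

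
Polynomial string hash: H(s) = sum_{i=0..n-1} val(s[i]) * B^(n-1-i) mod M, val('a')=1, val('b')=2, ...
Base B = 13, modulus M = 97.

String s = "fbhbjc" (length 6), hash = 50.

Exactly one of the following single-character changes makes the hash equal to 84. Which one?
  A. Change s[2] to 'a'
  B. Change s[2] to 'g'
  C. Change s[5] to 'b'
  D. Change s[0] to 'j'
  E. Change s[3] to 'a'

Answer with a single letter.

Option A: s[2]='h'->'a', delta=(1-8)*13^3 mod 97 = 44, hash=50+44 mod 97 = 94
Option B: s[2]='h'->'g', delta=(7-8)*13^3 mod 97 = 34, hash=50+34 mod 97 = 84 <-- target
Option C: s[5]='c'->'b', delta=(2-3)*13^0 mod 97 = 96, hash=50+96 mod 97 = 49
Option D: s[0]='f'->'j', delta=(10-6)*13^5 mod 97 = 5, hash=50+5 mod 97 = 55
Option E: s[3]='b'->'a', delta=(1-2)*13^2 mod 97 = 25, hash=50+25 mod 97 = 75

Answer: B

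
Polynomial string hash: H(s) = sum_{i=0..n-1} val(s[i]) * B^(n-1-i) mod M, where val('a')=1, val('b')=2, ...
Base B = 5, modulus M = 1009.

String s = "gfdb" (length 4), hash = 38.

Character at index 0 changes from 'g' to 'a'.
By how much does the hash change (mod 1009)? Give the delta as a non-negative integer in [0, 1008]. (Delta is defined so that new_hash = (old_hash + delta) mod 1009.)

Delta formula: (val(new) - val(old)) * B^(n-1-k) mod M
  val('a') - val('g') = 1 - 7 = -6
  B^(n-1-k) = 5^3 mod 1009 = 125
  Delta = -6 * 125 mod 1009 = 259

Answer: 259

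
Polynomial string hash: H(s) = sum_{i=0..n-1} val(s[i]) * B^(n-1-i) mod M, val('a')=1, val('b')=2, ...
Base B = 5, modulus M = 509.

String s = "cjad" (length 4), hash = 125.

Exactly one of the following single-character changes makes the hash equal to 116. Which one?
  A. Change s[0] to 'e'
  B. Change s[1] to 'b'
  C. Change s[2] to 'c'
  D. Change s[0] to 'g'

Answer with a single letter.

Option A: s[0]='c'->'e', delta=(5-3)*5^3 mod 509 = 250, hash=125+250 mod 509 = 375
Option B: s[1]='j'->'b', delta=(2-10)*5^2 mod 509 = 309, hash=125+309 mod 509 = 434
Option C: s[2]='a'->'c', delta=(3-1)*5^1 mod 509 = 10, hash=125+10 mod 509 = 135
Option D: s[0]='c'->'g', delta=(7-3)*5^3 mod 509 = 500, hash=125+500 mod 509 = 116 <-- target

Answer: D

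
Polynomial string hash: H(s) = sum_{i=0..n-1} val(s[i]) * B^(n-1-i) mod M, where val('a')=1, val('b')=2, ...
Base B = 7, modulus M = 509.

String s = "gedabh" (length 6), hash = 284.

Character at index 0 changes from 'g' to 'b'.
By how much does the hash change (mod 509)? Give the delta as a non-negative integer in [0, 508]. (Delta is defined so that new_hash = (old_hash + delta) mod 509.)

Answer: 459

Derivation:
Delta formula: (val(new) - val(old)) * B^(n-1-k) mod M
  val('b') - val('g') = 2 - 7 = -5
  B^(n-1-k) = 7^5 mod 509 = 10
  Delta = -5 * 10 mod 509 = 459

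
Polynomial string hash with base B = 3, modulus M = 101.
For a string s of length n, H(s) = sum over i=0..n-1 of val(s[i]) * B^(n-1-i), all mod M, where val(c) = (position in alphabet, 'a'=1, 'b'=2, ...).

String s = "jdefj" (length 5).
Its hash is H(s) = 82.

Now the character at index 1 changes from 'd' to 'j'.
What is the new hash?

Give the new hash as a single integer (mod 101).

val('d') = 4, val('j') = 10
Position k = 1, exponent = n-1-k = 3
B^3 mod M = 3^3 mod 101 = 27
Delta = (10 - 4) * 27 mod 101 = 61
New hash = (82 + 61) mod 101 = 42

Answer: 42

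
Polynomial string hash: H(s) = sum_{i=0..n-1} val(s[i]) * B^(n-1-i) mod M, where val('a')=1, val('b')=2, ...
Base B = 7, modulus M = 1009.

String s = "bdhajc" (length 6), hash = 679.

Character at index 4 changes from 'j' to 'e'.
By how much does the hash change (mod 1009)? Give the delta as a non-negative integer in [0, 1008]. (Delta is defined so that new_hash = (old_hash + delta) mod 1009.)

Delta formula: (val(new) - val(old)) * B^(n-1-k) mod M
  val('e') - val('j') = 5 - 10 = -5
  B^(n-1-k) = 7^1 mod 1009 = 7
  Delta = -5 * 7 mod 1009 = 974

Answer: 974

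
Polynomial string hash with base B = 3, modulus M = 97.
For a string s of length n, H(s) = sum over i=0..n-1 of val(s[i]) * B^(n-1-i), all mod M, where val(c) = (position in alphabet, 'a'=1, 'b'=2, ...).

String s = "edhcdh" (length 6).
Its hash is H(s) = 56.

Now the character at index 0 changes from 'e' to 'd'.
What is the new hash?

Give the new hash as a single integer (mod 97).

val('e') = 5, val('d') = 4
Position k = 0, exponent = n-1-k = 5
B^5 mod M = 3^5 mod 97 = 49
Delta = (4 - 5) * 49 mod 97 = 48
New hash = (56 + 48) mod 97 = 7

Answer: 7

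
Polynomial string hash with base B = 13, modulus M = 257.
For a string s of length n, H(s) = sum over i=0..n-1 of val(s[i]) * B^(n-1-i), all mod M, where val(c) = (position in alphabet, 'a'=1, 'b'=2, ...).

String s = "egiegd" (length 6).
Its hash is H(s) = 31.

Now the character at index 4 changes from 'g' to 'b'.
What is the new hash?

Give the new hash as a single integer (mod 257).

Answer: 223

Derivation:
val('g') = 7, val('b') = 2
Position k = 4, exponent = n-1-k = 1
B^1 mod M = 13^1 mod 257 = 13
Delta = (2 - 7) * 13 mod 257 = 192
New hash = (31 + 192) mod 257 = 223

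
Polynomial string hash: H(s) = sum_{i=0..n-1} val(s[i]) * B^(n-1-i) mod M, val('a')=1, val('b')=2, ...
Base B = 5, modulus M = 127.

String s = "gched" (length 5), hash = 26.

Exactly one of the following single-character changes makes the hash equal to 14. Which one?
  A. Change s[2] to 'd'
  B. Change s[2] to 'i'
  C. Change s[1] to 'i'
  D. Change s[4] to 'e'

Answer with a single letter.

Answer: C

Derivation:
Option A: s[2]='h'->'d', delta=(4-8)*5^2 mod 127 = 27, hash=26+27 mod 127 = 53
Option B: s[2]='h'->'i', delta=(9-8)*5^2 mod 127 = 25, hash=26+25 mod 127 = 51
Option C: s[1]='c'->'i', delta=(9-3)*5^3 mod 127 = 115, hash=26+115 mod 127 = 14 <-- target
Option D: s[4]='d'->'e', delta=(5-4)*5^0 mod 127 = 1, hash=26+1 mod 127 = 27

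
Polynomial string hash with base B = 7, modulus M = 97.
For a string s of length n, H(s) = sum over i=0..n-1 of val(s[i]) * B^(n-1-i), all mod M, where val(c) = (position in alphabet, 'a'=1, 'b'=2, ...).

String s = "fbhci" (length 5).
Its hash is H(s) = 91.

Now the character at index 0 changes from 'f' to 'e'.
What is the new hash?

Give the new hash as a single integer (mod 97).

val('f') = 6, val('e') = 5
Position k = 0, exponent = n-1-k = 4
B^4 mod M = 7^4 mod 97 = 73
Delta = (5 - 6) * 73 mod 97 = 24
New hash = (91 + 24) mod 97 = 18

Answer: 18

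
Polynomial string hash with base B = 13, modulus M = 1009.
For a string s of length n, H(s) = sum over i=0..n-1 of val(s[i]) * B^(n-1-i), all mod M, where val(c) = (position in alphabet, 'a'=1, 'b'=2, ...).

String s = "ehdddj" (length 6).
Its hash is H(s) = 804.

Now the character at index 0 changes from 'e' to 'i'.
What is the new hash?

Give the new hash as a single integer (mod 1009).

Answer: 728

Derivation:
val('e') = 5, val('i') = 9
Position k = 0, exponent = n-1-k = 5
B^5 mod M = 13^5 mod 1009 = 990
Delta = (9 - 5) * 990 mod 1009 = 933
New hash = (804 + 933) mod 1009 = 728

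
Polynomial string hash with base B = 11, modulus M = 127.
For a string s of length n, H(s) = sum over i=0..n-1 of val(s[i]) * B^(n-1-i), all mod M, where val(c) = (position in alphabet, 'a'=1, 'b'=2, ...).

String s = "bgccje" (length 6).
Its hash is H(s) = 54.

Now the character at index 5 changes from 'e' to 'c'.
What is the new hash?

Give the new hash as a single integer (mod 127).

Answer: 52

Derivation:
val('e') = 5, val('c') = 3
Position k = 5, exponent = n-1-k = 0
B^0 mod M = 11^0 mod 127 = 1
Delta = (3 - 5) * 1 mod 127 = 125
New hash = (54 + 125) mod 127 = 52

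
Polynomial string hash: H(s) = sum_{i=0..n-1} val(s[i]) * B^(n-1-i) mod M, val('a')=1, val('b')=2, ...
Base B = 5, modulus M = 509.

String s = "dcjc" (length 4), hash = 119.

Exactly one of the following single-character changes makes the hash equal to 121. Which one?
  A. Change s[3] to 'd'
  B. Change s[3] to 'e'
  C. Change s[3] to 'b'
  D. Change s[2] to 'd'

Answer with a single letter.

Option A: s[3]='c'->'d', delta=(4-3)*5^0 mod 509 = 1, hash=119+1 mod 509 = 120
Option B: s[3]='c'->'e', delta=(5-3)*5^0 mod 509 = 2, hash=119+2 mod 509 = 121 <-- target
Option C: s[3]='c'->'b', delta=(2-3)*5^0 mod 509 = 508, hash=119+508 mod 509 = 118
Option D: s[2]='j'->'d', delta=(4-10)*5^1 mod 509 = 479, hash=119+479 mod 509 = 89

Answer: B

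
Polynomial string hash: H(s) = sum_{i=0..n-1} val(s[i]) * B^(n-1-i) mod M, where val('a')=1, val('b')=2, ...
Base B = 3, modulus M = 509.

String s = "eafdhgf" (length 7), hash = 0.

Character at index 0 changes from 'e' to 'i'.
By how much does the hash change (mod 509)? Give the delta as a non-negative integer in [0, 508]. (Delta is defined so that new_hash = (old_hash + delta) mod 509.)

Delta formula: (val(new) - val(old)) * B^(n-1-k) mod M
  val('i') - val('e') = 9 - 5 = 4
  B^(n-1-k) = 3^6 mod 509 = 220
  Delta = 4 * 220 mod 509 = 371

Answer: 371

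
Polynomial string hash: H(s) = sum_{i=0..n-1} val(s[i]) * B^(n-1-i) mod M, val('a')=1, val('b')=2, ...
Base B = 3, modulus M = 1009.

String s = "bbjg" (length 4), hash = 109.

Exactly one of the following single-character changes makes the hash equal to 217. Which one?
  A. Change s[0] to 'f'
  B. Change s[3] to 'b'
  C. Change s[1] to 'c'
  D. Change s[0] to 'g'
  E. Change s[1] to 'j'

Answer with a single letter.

Answer: A

Derivation:
Option A: s[0]='b'->'f', delta=(6-2)*3^3 mod 1009 = 108, hash=109+108 mod 1009 = 217 <-- target
Option B: s[3]='g'->'b', delta=(2-7)*3^0 mod 1009 = 1004, hash=109+1004 mod 1009 = 104
Option C: s[1]='b'->'c', delta=(3-2)*3^2 mod 1009 = 9, hash=109+9 mod 1009 = 118
Option D: s[0]='b'->'g', delta=(7-2)*3^3 mod 1009 = 135, hash=109+135 mod 1009 = 244
Option E: s[1]='b'->'j', delta=(10-2)*3^2 mod 1009 = 72, hash=109+72 mod 1009 = 181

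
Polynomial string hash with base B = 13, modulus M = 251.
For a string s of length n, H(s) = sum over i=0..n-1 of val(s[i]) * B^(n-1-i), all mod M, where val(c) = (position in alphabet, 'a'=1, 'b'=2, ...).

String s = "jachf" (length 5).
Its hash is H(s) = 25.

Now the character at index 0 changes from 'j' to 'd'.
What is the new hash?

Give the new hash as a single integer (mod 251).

val('j') = 10, val('d') = 4
Position k = 0, exponent = n-1-k = 4
B^4 mod M = 13^4 mod 251 = 198
Delta = (4 - 10) * 198 mod 251 = 67
New hash = (25 + 67) mod 251 = 92

Answer: 92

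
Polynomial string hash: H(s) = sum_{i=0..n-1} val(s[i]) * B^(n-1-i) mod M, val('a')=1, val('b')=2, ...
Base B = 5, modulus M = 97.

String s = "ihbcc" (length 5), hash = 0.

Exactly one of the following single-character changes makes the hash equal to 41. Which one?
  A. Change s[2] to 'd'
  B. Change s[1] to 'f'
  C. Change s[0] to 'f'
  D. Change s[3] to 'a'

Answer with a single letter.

Option A: s[2]='b'->'d', delta=(4-2)*5^2 mod 97 = 50, hash=0+50 mod 97 = 50
Option B: s[1]='h'->'f', delta=(6-8)*5^3 mod 97 = 41, hash=0+41 mod 97 = 41 <-- target
Option C: s[0]='i'->'f', delta=(6-9)*5^4 mod 97 = 65, hash=0+65 mod 97 = 65
Option D: s[3]='c'->'a', delta=(1-3)*5^1 mod 97 = 87, hash=0+87 mod 97 = 87

Answer: B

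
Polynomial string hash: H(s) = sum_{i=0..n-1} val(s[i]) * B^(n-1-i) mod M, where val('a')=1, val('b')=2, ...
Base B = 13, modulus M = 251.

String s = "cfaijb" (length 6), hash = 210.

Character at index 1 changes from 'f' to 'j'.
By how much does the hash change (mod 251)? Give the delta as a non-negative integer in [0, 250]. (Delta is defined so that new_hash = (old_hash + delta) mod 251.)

Delta formula: (val(new) - val(old)) * B^(n-1-k) mod M
  val('j') - val('f') = 10 - 6 = 4
  B^(n-1-k) = 13^4 mod 251 = 198
  Delta = 4 * 198 mod 251 = 39

Answer: 39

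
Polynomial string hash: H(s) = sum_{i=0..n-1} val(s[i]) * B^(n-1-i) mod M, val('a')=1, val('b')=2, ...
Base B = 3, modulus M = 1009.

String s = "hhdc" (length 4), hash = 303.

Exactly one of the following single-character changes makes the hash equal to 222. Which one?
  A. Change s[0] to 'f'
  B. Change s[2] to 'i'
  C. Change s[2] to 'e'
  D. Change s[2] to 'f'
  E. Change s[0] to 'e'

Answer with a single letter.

Option A: s[0]='h'->'f', delta=(6-8)*3^3 mod 1009 = 955, hash=303+955 mod 1009 = 249
Option B: s[2]='d'->'i', delta=(9-4)*3^1 mod 1009 = 15, hash=303+15 mod 1009 = 318
Option C: s[2]='d'->'e', delta=(5-4)*3^1 mod 1009 = 3, hash=303+3 mod 1009 = 306
Option D: s[2]='d'->'f', delta=(6-4)*3^1 mod 1009 = 6, hash=303+6 mod 1009 = 309
Option E: s[0]='h'->'e', delta=(5-8)*3^3 mod 1009 = 928, hash=303+928 mod 1009 = 222 <-- target

Answer: E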